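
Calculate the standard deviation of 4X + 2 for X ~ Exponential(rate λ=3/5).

For X ~ Exponential(rate λ=3/5):
Var(X) = \frac{25}{9}
SD(X) = √(Var(X)) = √(\frac{25}{9}) = \frac{5}{3}
SD(4X + 2) = |4| × SD(X) = 4 × \frac{5}{3} = \frac{20}{3}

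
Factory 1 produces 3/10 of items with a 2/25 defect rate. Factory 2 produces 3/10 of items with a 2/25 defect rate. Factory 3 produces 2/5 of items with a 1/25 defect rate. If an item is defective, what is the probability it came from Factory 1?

Using Bayes' theorem:
P(F1) = 3/10, P(D|F1) = 2/25
P(F2) = 3/10, P(D|F2) = 2/25
P(F3) = 2/5, P(D|F3) = 1/25
P(D) = P(D|F1)P(F1) + P(D|F2)P(F2) + P(D|F3)P(F3)
     = \frac{8}{125}
P(F1|D) = P(D|F1)P(F1) / P(D)
= \frac{3}{8}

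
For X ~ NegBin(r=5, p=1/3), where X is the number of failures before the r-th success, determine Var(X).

For X ~ NegBin(r=5, p=1/3), where X is the number of failures before the r-th success:
Var(X) = 30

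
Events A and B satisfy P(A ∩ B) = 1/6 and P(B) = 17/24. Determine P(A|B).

P(A|B) = P(A ∩ B) / P(B)
= (1/6) / (17/24)
= 4/17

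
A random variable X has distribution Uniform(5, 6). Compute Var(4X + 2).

For X ~ Uniform(5, 6):
Var(X) = \frac{1}{12}
Var(4X + 2) = (4)² × Var(X) = 16 × \frac{1}{12} = \frac{4}{3}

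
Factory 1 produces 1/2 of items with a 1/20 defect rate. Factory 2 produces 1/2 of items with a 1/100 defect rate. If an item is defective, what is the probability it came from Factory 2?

Using Bayes' theorem:
P(F1) = 1/2, P(D|F1) = 1/20
P(F2) = 1/2, P(D|F2) = 1/100
P(D) = P(D|F1)P(F1) + P(D|F2)P(F2)
     = \frac{3}{100}
P(F2|D) = P(D|F2)P(F2) / P(D)
= \frac{1}{6}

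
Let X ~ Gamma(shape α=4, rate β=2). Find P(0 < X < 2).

P(0 < X < 2) = ∫_{0}^{2} f(x) dx
where f(x) = \frac{8 x^{3} e^{- 2 x}}{3}
= 1 - \frac{71}{3 e^{4}}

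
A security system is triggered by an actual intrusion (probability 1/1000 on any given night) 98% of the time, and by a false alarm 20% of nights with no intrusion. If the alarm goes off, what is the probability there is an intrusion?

Let D = the rare event, + = positive/flagged.
P(D) = 1/1000
P(+|D) = 98/100 = 49/50
P(+|D') = 20/100 = 1/5
P(+) = P(+|D)P(D) + P(+|D')P(D')
     = \frac{49}{50} × \frac{1}{1000} + \frac{1}{5} × \frac{999}{1000}
     = \frac{10039}{50000}
P(D|+) = P(+|D)P(D)/P(+) = \frac{49}{10039}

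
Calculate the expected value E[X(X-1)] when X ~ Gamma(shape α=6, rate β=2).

E[X(X-1)] = E[X² - X] = E[X²] - E[X]
E[X] = 3
E[X²] = Var(X) + (E[X])² = \frac{3}{2} + (3)² = \frac{21}{2}
E[X(X-1)] = \frac{21}{2} - 3 = \frac{15}{2}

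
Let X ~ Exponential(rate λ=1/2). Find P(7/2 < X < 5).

P(7/2 < X < 5) = ∫_{7/2}^{5} f(x) dx
where f(x) = \frac{e^{- \frac{x}{2}}}{2}
= - \frac{1}{e^{\frac{5}{2}}} + e^{- \frac{7}{4}}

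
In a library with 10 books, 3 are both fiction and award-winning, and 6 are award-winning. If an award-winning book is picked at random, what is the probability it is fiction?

P(A ∩ B) = 3/10
P(B) = 6/10 = 3/5
P(A|B) = P(A ∩ B) / P(B) = (3/10) / (3/5) = 1/2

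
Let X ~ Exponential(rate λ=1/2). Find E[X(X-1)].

E[X(X-1)] = E[X² - X] = E[X²] - E[X]
E[X] = 2
E[X²] = Var(X) + (E[X])² = 4 + (2)² = 8
E[X(X-1)] = 8 - 2 = 6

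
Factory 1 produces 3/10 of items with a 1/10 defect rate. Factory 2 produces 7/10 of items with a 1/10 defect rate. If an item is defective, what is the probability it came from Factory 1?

Using Bayes' theorem:
P(F1) = 3/10, P(D|F1) = 1/10
P(F2) = 7/10, P(D|F2) = 1/10
P(D) = P(D|F1)P(F1) + P(D|F2)P(F2)
     = \frac{1}{10}
P(F1|D) = P(D|F1)P(F1) / P(D)
= \frac{3}{10}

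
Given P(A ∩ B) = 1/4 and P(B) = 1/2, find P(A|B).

P(A|B) = P(A ∩ B) / P(B)
= (1/4) / (1/2)
= 1/2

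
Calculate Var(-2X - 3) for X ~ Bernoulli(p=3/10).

For X ~ Bernoulli(p=3/10):
Var(X) = \frac{21}{100}
Var(-2X - 3) = (-2)² × Var(X) = 4 × \frac{21}{100} = \frac{21}{25}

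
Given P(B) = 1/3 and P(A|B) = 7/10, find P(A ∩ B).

By definition, P(A|B) = P(A ∩ B) / P(B)
So P(A ∩ B) = P(A|B) × P(B)
= 7/10 × 1/3
= 7/30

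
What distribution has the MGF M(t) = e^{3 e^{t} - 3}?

The MGF M(t) = e^{3 e^{t} - 3} is the standard form for the Poisson distribution.
Comparing with the known MGF formula identifies: Poisson(λ=3)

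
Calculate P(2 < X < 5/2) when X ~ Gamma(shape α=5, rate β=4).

P(2 < X < 5/2) = ∫_{2}^{5/2} f(x) dx
where f(x) = \frac{128 x^{4} e^{- 4 x}}{3}
= \frac{-1933 + 891 e^{2}}{3 e^{10}}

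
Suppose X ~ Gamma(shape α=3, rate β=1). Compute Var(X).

For X ~ Gamma(shape α=3, rate β=1):
Var(X) = 3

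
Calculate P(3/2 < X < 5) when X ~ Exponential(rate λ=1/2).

P(3/2 < X < 5) = ∫_{3/2}^{5} f(x) dx
where f(x) = \frac{e^{- \frac{x}{2}}}{2}
= - \frac{1}{e^{\frac{5}{2}}} + e^{- \frac{3}{4}}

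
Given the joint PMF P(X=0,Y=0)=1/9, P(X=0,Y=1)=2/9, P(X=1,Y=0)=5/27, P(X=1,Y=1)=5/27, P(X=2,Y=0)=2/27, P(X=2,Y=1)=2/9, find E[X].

First find marginal of X:
P(X=0) = 1/3
P(X=1) = 10/27
P(X=2) = 8/27
E[X] = 0 × 1/3 + 1 × 10/27 + 2 × 8/27 = 26/27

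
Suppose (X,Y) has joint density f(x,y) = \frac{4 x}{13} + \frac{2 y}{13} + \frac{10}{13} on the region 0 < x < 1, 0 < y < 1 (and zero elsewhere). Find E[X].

E[X] = ∫_0^1 ∫_0^1 x × f(x,y) dy dx
= ∫_0^1 ∫_0^1 x × (\frac{4 x}{13} + \frac{2 y}{13} + \frac{10}{13}) dy dx
= \frac{41}{78}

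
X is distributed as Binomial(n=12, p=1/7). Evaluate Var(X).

For X ~ Binomial(n=12, p=1/7):
Var(X) = \frac{72}{49}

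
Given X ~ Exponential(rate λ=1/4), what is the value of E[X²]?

Using the identity E[X²] = Var(X) + (E[X])²:
E[X] = 4
Var(X) = 16
E[X²] = 16 + (4)²
= 32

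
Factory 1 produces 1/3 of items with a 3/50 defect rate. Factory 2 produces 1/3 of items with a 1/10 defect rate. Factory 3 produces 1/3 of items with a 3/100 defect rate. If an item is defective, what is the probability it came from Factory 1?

Using Bayes' theorem:
P(F1) = 1/3, P(D|F1) = 3/50
P(F2) = 1/3, P(D|F2) = 1/10
P(F3) = 1/3, P(D|F3) = 3/100
P(D) = P(D|F1)P(F1) + P(D|F2)P(F2) + P(D|F3)P(F3)
     = \frac{19}{300}
P(F1|D) = P(D|F1)P(F1) / P(D)
= \frac{6}{19}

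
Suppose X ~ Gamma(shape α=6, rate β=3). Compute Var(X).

For X ~ Gamma(shape α=6, rate β=3):
Var(X) = \frac{2}{3}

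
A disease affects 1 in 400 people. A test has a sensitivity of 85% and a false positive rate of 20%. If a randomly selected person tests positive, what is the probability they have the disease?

Let D = the rare event, + = positive/flagged.
P(D) = 1/400
P(+|D) = 85/100 = 17/20
P(+|D') = 20/100 = 1/5
P(+) = P(+|D)P(D) + P(+|D')P(D')
     = \frac{17}{20} × \frac{1}{400} + \frac{1}{5} × \frac{399}{400}
     = \frac{1613}{8000}
P(D|+) = P(+|D)P(D)/P(+) = \frac{17}{1613}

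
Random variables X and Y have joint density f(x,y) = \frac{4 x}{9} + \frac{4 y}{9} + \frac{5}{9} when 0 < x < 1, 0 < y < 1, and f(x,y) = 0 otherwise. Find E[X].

E[X] = ∫_0^1 ∫_0^1 x × f(x,y) dy dx
= ∫_0^1 ∫_0^1 x × (\frac{4 x}{9} + \frac{4 y}{9} + \frac{5}{9}) dy dx
= \frac{29}{54}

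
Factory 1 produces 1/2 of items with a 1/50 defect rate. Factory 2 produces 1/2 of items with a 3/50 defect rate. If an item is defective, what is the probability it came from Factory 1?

Using Bayes' theorem:
P(F1) = 1/2, P(D|F1) = 1/50
P(F2) = 1/2, P(D|F2) = 3/50
P(D) = P(D|F1)P(F1) + P(D|F2)P(F2)
     = \frac{1}{25}
P(F1|D) = P(D|F1)P(F1) / P(D)
= \frac{1}{4}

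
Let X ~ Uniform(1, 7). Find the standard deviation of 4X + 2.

For X ~ Uniform(1, 7):
Var(X) = 3
SD(X) = √(Var(X)) = √(3) = \sqrt{3}
SD(4X + 2) = |4| × SD(X) = 4 × \sqrt{3} = 4 \sqrt{3}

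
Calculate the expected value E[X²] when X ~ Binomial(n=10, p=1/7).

Using the identity E[X²] = Var(X) + (E[X])²:
E[X] = \frac{10}{7}
Var(X) = \frac{60}{49}
E[X²] = \frac{60}{49} + (\frac{10}{7})²
= \frac{160}{49}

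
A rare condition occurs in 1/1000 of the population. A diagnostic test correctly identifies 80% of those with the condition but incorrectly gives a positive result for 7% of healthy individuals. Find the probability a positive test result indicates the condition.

Let D = the rare event, + = positive/flagged.
P(D) = 1/1000
P(+|D) = 80/100 = 4/5
P(+|D') = 7/100
P(+) = P(+|D)P(D) + P(+|D')P(D')
     = \frac{4}{5} × \frac{1}{1000} + \frac{7}{100} × \frac{999}{1000}
     = \frac{7073}{100000}
P(D|+) = P(+|D)P(D)/P(+) = \frac{80}{7073}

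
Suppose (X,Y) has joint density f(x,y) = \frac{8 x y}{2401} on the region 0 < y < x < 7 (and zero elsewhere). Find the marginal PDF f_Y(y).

f_Y(y) = ∫_y^7 \frac{8 x y}{2401} dx = \frac{4 y \left(49 - y^{2}\right)}{2401}
for 0 < y < 7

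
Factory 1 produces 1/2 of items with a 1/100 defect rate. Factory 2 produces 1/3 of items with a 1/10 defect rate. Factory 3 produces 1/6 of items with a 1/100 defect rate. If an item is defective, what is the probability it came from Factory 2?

Using Bayes' theorem:
P(F1) = 1/2, P(D|F1) = 1/100
P(F2) = 1/3, P(D|F2) = 1/10
P(F3) = 1/6, P(D|F3) = 1/100
P(D) = P(D|F1)P(F1) + P(D|F2)P(F2) + P(D|F3)P(F3)
     = \frac{1}{25}
P(F2|D) = P(D|F2)P(F2) / P(D)
= \frac{5}{6}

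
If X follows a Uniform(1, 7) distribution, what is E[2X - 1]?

For X ~ Uniform(1, 7):
E[X] = 4
E[2X - 1] = 2 × E[X] - 1 = 7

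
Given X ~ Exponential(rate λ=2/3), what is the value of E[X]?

For X ~ Exponential(rate λ=2/3), the expected value is:
E[X] = \frac{3}{2}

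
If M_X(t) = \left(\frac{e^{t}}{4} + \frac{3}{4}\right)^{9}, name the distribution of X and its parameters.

The MGF M(t) = \left(\frac{e^{t}}{4} + \frac{3}{4}\right)^{9} is the standard form for the Binomial distribution.
Comparing with the known MGF formula identifies: Binomial(n=9, p=1/4)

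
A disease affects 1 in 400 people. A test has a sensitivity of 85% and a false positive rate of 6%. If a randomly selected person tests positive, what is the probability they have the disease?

Let D = the rare event, + = positive/flagged.
P(D) = 1/400
P(+|D) = 85/100 = 17/20
P(+|D') = 6/100 = 3/50
P(+) = P(+|D)P(D) + P(+|D')P(D')
     = \frac{17}{20} × \frac{1}{400} + \frac{3}{50} × \frac{399}{400}
     = \frac{2479}{40000}
P(D|+) = P(+|D)P(D)/P(+) = \frac{85}{2479}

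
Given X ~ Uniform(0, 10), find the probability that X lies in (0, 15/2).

P(0 < X < 15/2) = ∫_{0}^{15/2} f(x) dx
where f(x) = \frac{1}{10}
= \frac{3}{4}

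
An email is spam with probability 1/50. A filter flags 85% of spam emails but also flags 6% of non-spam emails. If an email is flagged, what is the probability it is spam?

Let D = the rare event, + = positive/flagged.
P(D) = 1/50
P(+|D) = 85/100 = 17/20
P(+|D') = 6/100 = 3/50
P(+) = P(+|D)P(D) + P(+|D')P(D')
     = \frac{17}{20} × \frac{1}{50} + \frac{3}{50} × \frac{49}{50}
     = \frac{379}{5000}
P(D|+) = P(+|D)P(D)/P(+) = \frac{85}{379}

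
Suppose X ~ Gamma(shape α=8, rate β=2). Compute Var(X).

For X ~ Gamma(shape α=8, rate β=2):
Var(X) = 2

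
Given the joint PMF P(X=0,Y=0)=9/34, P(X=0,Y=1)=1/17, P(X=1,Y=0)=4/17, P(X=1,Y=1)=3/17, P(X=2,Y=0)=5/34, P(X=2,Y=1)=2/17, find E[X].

First find marginal of X:
P(X=0) = 11/34
P(X=1) = 7/17
P(X=2) = 9/34
E[X] = 0 × 11/34 + 1 × 7/17 + 2 × 9/34 = 16/17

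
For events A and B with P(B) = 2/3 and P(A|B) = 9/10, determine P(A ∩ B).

By definition, P(A|B) = P(A ∩ B) / P(B)
So P(A ∩ B) = P(A|B) × P(B)
= 9/10 × 2/3
= 3/5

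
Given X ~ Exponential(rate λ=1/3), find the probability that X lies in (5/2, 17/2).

P(5/2 < X < 17/2) = ∫_{5/2}^{17/2} f(x) dx
where f(x) = \frac{e^{- \frac{x}{3}}}{3}
= - \frac{1 - e^{2}}{e^{\frac{17}{6}}}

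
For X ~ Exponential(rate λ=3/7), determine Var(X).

For X ~ Exponential(rate λ=3/7):
Var(X) = \frac{49}{9}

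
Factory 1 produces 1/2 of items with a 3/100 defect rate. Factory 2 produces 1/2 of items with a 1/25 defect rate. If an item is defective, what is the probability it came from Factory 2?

Using Bayes' theorem:
P(F1) = 1/2, P(D|F1) = 3/100
P(F2) = 1/2, P(D|F2) = 1/25
P(D) = P(D|F1)P(F1) + P(D|F2)P(F2)
     = \frac{7}{200}
P(F2|D) = P(D|F2)P(F2) / P(D)
= \frac{4}{7}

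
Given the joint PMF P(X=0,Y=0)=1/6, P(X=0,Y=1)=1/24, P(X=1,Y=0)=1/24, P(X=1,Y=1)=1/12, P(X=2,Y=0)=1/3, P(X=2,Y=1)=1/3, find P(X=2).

P(X=2) = P(X=2,Y=0) + P(X=2,Y=1)
= 1/3 + 1/3
= 2/3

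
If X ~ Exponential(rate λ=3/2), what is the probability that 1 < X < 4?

P(1 < X < 4) = ∫_{1}^{4} f(x) dx
where f(x) = \frac{3 e^{- \frac{3 x}{2}}}{2}
= - \frac{1}{e^{6}} + e^{- \frac{3}{2}}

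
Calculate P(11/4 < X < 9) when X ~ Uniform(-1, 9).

P(11/4 < X < 9) = ∫_{11/4}^{9} f(x) dx
where f(x) = \frac{1}{10}
= \frac{5}{8}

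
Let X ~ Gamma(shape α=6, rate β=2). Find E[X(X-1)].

E[X(X-1)] = E[X² - X] = E[X²] - E[X]
E[X] = 3
E[X²] = Var(X) + (E[X])² = \frac{3}{2} + (3)² = \frac{21}{2}
E[X(X-1)] = \frac{21}{2} - 3 = \frac{15}{2}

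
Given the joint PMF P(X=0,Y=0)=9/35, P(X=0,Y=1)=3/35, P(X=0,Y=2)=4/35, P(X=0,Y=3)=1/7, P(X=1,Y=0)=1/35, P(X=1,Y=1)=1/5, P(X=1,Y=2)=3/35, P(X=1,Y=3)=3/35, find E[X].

First find marginal of X:
P(X=0) = 3/5
P(X=1) = 2/5
E[X] = 0 × 3/5 + 1 × 2/5 = 2/5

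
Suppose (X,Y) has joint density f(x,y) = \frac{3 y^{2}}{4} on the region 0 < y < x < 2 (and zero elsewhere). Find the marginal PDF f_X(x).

f_X(x) = ∫_0^x \frac{3 y^{2}}{4} dy = \frac{x^{3}}{4}
for 0 < x < 2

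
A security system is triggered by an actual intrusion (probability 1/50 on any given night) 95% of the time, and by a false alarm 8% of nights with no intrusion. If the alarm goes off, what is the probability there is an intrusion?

Let D = the rare event, + = positive/flagged.
P(D) = 1/50
P(+|D) = 95/100 = 19/20
P(+|D') = 8/100 = 2/25
P(+) = P(+|D)P(D) + P(+|D')P(D')
     = \frac{19}{20} × \frac{1}{50} + \frac{2}{25} × \frac{49}{50}
     = \frac{487}{5000}
P(D|+) = P(+|D)P(D)/P(+) = \frac{95}{487}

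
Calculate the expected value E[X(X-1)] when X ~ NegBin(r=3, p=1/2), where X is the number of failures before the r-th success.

E[X(X-1)] = E[X² - X] = E[X²] - E[X]
E[X] = 3
E[X²] = Var(X) + (E[X])² = 6 + (3)² = 15
E[X(X-1)] = 15 - 3 = 12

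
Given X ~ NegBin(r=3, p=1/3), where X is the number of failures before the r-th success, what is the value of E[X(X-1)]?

E[X(X-1)] = E[X² - X] = E[X²] - E[X]
E[X] = 6
E[X²] = Var(X) + (E[X])² = 18 + (6)² = 54
E[X(X-1)] = 54 - 6 = 48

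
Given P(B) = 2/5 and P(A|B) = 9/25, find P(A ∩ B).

By definition, P(A|B) = P(A ∩ B) / P(B)
So P(A ∩ B) = P(A|B) × P(B)
= 9/25 × 2/5
= 18/125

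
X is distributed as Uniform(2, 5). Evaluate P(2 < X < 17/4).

P(2 < X < 17/4) = ∫_{2}^{17/4} f(x) dx
where f(x) = \frac{1}{3}
= \frac{3}{4}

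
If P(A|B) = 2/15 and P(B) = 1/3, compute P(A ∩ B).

By definition, P(A|B) = P(A ∩ B) / P(B)
So P(A ∩ B) = P(A|B) × P(B)
= 2/15 × 1/3
= 2/45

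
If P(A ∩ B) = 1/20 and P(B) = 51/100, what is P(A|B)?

P(A|B) = P(A ∩ B) / P(B)
= (1/20) / (51/100)
= 5/51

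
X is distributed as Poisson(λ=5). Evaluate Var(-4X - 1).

For X ~ Poisson(λ=5):
Var(X) = 5
Var(-4X - 1) = (-4)² × Var(X) = 16 × 5 = 80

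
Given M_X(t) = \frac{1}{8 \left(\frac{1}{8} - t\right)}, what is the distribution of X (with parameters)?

The MGF M(t) = \frac{1}{8 \left(\frac{1}{8} - t\right)} is the standard form for the Exponential distribution.
Comparing with the known MGF formula identifies: Exponential(rate λ=1/8)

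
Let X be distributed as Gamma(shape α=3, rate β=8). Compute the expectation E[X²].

Using the identity E[X²] = Var(X) + (E[X])²:
E[X] = \frac{3}{8}
Var(X) = \frac{3}{64}
E[X²] = \frac{3}{64} + (\frac{3}{8})²
= \frac{3}{16}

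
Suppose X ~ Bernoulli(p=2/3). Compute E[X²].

Using the identity E[X²] = Var(X) + (E[X])²:
E[X] = \frac{2}{3}
Var(X) = \frac{2}{9}
E[X²] = \frac{2}{9} + (\frac{2}{3})²
= \frac{2}{3}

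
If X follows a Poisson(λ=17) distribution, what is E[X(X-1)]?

E[X(X-1)] = E[X² - X] = E[X²] - E[X]
E[X] = 17
E[X²] = Var(X) + (E[X])² = 17 + (17)² = 306
E[X(X-1)] = 306 - 17 = 289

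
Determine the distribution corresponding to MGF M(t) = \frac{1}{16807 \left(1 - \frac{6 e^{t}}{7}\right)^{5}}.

The MGF M(t) = \frac{1}{16807 \left(1 - \frac{6 e^{t}}{7}\right)^{5}} is the standard form for the NegativeBinomial distribution.
Comparing with the known MGF formula identifies: NegBin(r=5, p=1/7), X = failures before r-th success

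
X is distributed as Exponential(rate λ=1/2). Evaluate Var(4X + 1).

For X ~ Exponential(rate λ=1/2):
Var(X) = 4
Var(4X + 1) = (4)² × Var(X) = 16 × 4 = 64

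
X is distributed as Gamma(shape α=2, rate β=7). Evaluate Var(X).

For X ~ Gamma(shape α=2, rate β=7):
Var(X) = \frac{2}{49}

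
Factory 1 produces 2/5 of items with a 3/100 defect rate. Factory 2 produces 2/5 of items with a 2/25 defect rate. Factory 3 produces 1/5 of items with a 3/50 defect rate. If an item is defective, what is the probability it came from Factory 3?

Using Bayes' theorem:
P(F1) = 2/5, P(D|F1) = 3/100
P(F2) = 2/5, P(D|F2) = 2/25
P(F3) = 1/5, P(D|F3) = 3/50
P(D) = P(D|F1)P(F1) + P(D|F2)P(F2) + P(D|F3)P(F3)
     = \frac{7}{125}
P(F3|D) = P(D|F3)P(F3) / P(D)
= \frac{3}{14}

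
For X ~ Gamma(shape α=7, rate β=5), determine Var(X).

For X ~ Gamma(shape α=7, rate β=5):
Var(X) = \frac{7}{25}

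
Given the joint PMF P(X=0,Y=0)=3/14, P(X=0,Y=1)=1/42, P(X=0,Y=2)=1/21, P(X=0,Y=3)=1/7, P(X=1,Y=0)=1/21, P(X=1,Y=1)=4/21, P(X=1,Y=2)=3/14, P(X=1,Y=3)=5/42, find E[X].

First find marginal of X:
P(X=0) = 3/7
P(X=1) = 4/7
E[X] = 0 × 3/7 + 1 × 4/7 = 4/7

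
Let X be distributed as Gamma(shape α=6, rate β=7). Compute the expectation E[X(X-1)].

E[X(X-1)] = E[X² - X] = E[X²] - E[X]
E[X] = \frac{6}{7}
E[X²] = Var(X) + (E[X])² = \frac{6}{49} + (\frac{6}{7})² = \frac{6}{7}
E[X(X-1)] = \frac{6}{7} - \frac{6}{7} = 0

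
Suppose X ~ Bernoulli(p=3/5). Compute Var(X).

For X ~ Bernoulli(p=3/5):
Var(X) = \frac{6}{25}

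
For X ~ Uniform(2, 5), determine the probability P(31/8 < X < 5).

P(31/8 < X < 5) = ∫_{31/8}^{5} f(x) dx
where f(x) = \frac{1}{3}
= \frac{3}{8}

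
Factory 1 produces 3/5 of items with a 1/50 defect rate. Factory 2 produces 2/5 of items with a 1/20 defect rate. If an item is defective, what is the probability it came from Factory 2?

Using Bayes' theorem:
P(F1) = 3/5, P(D|F1) = 1/50
P(F2) = 2/5, P(D|F2) = 1/20
P(D) = P(D|F1)P(F1) + P(D|F2)P(F2)
     = \frac{4}{125}
P(F2|D) = P(D|F2)P(F2) / P(D)
= \frac{5}{8}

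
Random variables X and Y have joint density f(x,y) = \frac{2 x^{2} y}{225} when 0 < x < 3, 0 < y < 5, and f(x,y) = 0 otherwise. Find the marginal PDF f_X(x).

f_X(x) = ∫_0^5 f(x,y) dy
= ∫_0^5 \frac{2 x^{2} y}{225} dy
= \frac{x^{2}}{9} for 0 < x < 3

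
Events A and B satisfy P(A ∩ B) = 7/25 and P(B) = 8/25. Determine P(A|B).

P(A|B) = P(A ∩ B) / P(B)
= (7/25) / (8/25)
= 7/8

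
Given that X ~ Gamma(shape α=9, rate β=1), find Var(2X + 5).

For X ~ Gamma(shape α=9, rate β=1):
Var(X) = 9
Var(2X + 5) = (2)² × Var(X) = 4 × 9 = 36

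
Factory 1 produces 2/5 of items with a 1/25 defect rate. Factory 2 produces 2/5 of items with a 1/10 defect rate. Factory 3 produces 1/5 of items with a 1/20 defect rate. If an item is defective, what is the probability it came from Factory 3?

Using Bayes' theorem:
P(F1) = 2/5, P(D|F1) = 1/25
P(F2) = 2/5, P(D|F2) = 1/10
P(F3) = 1/5, P(D|F3) = 1/20
P(D) = P(D|F1)P(F1) + P(D|F2)P(F2) + P(D|F3)P(F3)
     = \frac{33}{500}
P(F3|D) = P(D|F3)P(F3) / P(D)
= \frac{5}{33}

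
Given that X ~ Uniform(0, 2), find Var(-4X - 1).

For X ~ Uniform(0, 2):
Var(X) = \frac{1}{3}
Var(-4X - 1) = (-4)² × Var(X) = 16 × \frac{1}{3} = \frac{16}{3}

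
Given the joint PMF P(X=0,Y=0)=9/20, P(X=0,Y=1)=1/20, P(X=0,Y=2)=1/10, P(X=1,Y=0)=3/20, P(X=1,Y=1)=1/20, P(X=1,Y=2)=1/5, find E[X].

First find marginal of X:
P(X=0) = 3/5
P(X=1) = 2/5
E[X] = 0 × 3/5 + 1 × 2/5 = 2/5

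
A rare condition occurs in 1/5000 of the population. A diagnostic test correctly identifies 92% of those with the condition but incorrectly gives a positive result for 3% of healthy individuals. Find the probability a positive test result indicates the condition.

Let D = the rare event, + = positive/flagged.
P(D) = 1/5000
P(+|D) = 92/100 = 23/25
P(+|D') = 3/100
P(+) = P(+|D)P(D) + P(+|D')P(D')
     = \frac{23}{25} × \frac{1}{5000} + \frac{3}{100} × \frac{4999}{5000}
     = \frac{15089}{500000}
P(D|+) = P(+|D)P(D)/P(+) = \frac{92}{15089}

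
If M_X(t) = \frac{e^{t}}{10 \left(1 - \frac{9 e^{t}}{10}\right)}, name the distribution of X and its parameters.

The MGF M(t) = \frac{e^{t}}{10 \left(1 - \frac{9 e^{t}}{10}\right)} is the standard form for the Geometric distribution.
Comparing with the known MGF formula identifies: Geometric(p=1/10), X = trial number of first success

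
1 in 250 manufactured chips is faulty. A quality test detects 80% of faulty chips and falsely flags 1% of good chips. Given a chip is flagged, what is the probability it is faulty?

Let D = the rare event, + = positive/flagged.
P(D) = 1/250
P(+|D) = 80/100 = 4/5
P(+|D') = 1/100
P(+) = P(+|D)P(D) + P(+|D')P(D')
     = \frac{4}{5} × \frac{1}{250} + \frac{1}{100} × \frac{249}{250}
     = \frac{329}{25000}
P(D|+) = P(+|D)P(D)/P(+) = \frac{80}{329}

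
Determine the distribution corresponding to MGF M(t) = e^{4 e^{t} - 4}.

The MGF M(t) = e^{4 e^{t} - 4} is the standard form for the Poisson distribution.
Comparing with the known MGF formula identifies: Poisson(λ=4)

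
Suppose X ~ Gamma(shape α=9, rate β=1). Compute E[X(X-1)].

E[X(X-1)] = E[X² - X] = E[X²] - E[X]
E[X] = 9
E[X²] = Var(X) + (E[X])² = 9 + (9)² = 90
E[X(X-1)] = 90 - 9 = 81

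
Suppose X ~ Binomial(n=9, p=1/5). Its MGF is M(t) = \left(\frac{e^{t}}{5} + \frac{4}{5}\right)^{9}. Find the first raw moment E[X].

To find E[X], compute M^(1)(0):
M^(1)(t) = \frac{9 \left(\frac{e^{t}}{5} + \frac{4}{5}\right)^{8} e^{t}}{5}
M^(1)(0) = \frac{9}{5}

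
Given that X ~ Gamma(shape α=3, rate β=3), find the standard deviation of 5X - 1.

For X ~ Gamma(shape α=3, rate β=3):
Var(X) = \frac{1}{3}
SD(X) = √(Var(X)) = √(\frac{1}{3}) = \frac{\sqrt{3}}{3}
SD(5X - 1) = |5| × SD(X) = 5 × \frac{\sqrt{3}}{3} = \frac{5 \sqrt{3}}{3}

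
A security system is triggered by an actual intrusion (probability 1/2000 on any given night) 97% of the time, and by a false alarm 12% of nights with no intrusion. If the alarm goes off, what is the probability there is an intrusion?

Let D = the rare event, + = positive/flagged.
P(D) = 1/2000
P(+|D) = 97/100
P(+|D') = 12/100 = 3/25
P(+) = P(+|D)P(D) + P(+|D')P(D')
     = \frac{97}{100} × \frac{1}{2000} + \frac{3}{25} × \frac{1999}{2000}
     = \frac{4817}{40000}
P(D|+) = P(+|D)P(D)/P(+) = \frac{97}{24085}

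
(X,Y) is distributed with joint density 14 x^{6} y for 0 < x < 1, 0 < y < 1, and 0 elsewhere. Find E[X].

E[X] = ∫_0^1 ∫_0^1 x × f(x,y) dy dx
= ∫_0^1 ∫_0^1 x × (14 x^{6} y) dy dx
= \frac{7}{8}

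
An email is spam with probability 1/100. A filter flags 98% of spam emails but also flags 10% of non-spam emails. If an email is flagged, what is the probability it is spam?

Let D = the rare event, + = positive/flagged.
P(D) = 1/100
P(+|D) = 98/100 = 49/50
P(+|D') = 10/100 = 1/10
P(+) = P(+|D)P(D) + P(+|D')P(D')
     = \frac{49}{50} × \frac{1}{100} + \frac{1}{10} × \frac{99}{100}
     = \frac{68}{625}
P(D|+) = P(+|D)P(D)/P(+) = \frac{49}{544}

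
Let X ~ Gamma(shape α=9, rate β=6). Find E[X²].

Using the identity E[X²] = Var(X) + (E[X])²:
E[X] = \frac{3}{2}
Var(X) = \frac{1}{4}
E[X²] = \frac{1}{4} + (\frac{3}{2})²
= \frac{5}{2}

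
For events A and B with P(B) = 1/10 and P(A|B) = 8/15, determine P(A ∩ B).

By definition, P(A|B) = P(A ∩ B) / P(B)
So P(A ∩ B) = P(A|B) × P(B)
= 8/15 × 1/10
= 4/75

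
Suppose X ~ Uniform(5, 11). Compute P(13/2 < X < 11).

P(13/2 < X < 11) = ∫_{13/2}^{11} f(x) dx
where f(x) = \frac{1}{6}
= \frac{3}{4}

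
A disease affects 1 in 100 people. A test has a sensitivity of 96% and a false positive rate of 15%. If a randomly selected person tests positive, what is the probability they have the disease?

Let D = the rare event, + = positive/flagged.
P(D) = 1/100
P(+|D) = 96/100 = 24/25
P(+|D') = 15/100 = 3/20
P(+) = P(+|D)P(D) + P(+|D')P(D')
     = \frac{24}{25} × \frac{1}{100} + \frac{3}{20} × \frac{99}{100}
     = \frac{1581}{10000}
P(D|+) = P(+|D)P(D)/P(+) = \frac{32}{527}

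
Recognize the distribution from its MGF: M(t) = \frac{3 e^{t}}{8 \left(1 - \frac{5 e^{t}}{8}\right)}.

The MGF M(t) = \frac{3 e^{t}}{8 \left(1 - \frac{5 e^{t}}{8}\right)} is the standard form for the Geometric distribution.
Comparing with the known MGF formula identifies: Geometric(p=3/8), X = trial number of first success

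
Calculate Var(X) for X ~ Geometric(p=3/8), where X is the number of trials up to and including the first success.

For X ~ Geometric(p=3/8), where X is the number of trials up to and including the first success:
Var(X) = \frac{40}{9}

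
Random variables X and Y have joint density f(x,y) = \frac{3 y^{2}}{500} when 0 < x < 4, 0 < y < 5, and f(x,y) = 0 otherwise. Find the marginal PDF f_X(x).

f_X(x) = ∫_0^5 f(x,y) dy
= ∫_0^5 \frac{3 y^{2}}{500} dy
= \frac{1}{4} for 0 < x < 4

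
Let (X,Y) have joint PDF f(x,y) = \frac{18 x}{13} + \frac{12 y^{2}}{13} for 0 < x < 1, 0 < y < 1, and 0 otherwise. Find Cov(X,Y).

E[XY] = ∫∫ xy × f(x,y) dx dy = \frac{9}{26}
E[X] = \frac{8}{13}
E[Y] = \frac{15}{26}
Cov(X,Y) = E[XY] - E[X]E[Y] = - \frac{3}{338}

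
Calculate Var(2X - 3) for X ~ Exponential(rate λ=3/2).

For X ~ Exponential(rate λ=3/2):
Var(X) = \frac{4}{9}
Var(2X - 3) = (2)² × Var(X) = 4 × \frac{4}{9} = \frac{16}{9}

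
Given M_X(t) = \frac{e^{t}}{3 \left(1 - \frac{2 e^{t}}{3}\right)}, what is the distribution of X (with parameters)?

The MGF M(t) = \frac{e^{t}}{3 \left(1 - \frac{2 e^{t}}{3}\right)} is the standard form for the Geometric distribution.
Comparing with the known MGF formula identifies: Geometric(p=1/3), X = trial number of first success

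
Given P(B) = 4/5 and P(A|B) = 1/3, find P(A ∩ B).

By definition, P(A|B) = P(A ∩ B) / P(B)
So P(A ∩ B) = P(A|B) × P(B)
= 1/3 × 4/5
= 4/15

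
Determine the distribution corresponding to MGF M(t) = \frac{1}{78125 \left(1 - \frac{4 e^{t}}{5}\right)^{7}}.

The MGF M(t) = \frac{1}{78125 \left(1 - \frac{4 e^{t}}{5}\right)^{7}} is the standard form for the NegativeBinomial distribution.
Comparing with the known MGF formula identifies: NegBin(r=7, p=1/5), X = failures before r-th success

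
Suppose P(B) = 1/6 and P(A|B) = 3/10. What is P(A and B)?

By definition, P(A|B) = P(A ∩ B) / P(B)
So P(A ∩ B) = P(A|B) × P(B)
= 3/10 × 1/6
= 1/20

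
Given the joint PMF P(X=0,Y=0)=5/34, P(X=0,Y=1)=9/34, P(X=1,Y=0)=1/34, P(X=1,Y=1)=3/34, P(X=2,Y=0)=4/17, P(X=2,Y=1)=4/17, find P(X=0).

P(X=0) = P(X=0,Y=0) + P(X=0,Y=1)
= 5/34 + 9/34
= 7/17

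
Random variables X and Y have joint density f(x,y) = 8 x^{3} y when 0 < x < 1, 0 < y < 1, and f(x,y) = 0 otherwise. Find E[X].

E[X] = ∫_0^1 ∫_0^1 x × f(x,y) dy dx
= ∫_0^1 ∫_0^1 x × (8 x^{3} y) dy dx
= \frac{4}{5}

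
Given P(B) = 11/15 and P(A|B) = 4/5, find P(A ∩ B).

By definition, P(A|B) = P(A ∩ B) / P(B)
So P(A ∩ B) = P(A|B) × P(B)
= 4/5 × 11/15
= 44/75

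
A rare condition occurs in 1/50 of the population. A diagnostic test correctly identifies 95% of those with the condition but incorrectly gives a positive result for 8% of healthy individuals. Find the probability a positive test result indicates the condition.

Let D = the rare event, + = positive/flagged.
P(D) = 1/50
P(+|D) = 95/100 = 19/20
P(+|D') = 8/100 = 2/25
P(+) = P(+|D)P(D) + P(+|D')P(D')
     = \frac{19}{20} × \frac{1}{50} + \frac{2}{25} × \frac{49}{50}
     = \frac{487}{5000}
P(D|+) = P(+|D)P(D)/P(+) = \frac{95}{487}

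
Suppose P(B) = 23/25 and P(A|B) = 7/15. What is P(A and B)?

By definition, P(A|B) = P(A ∩ B) / P(B)
So P(A ∩ B) = P(A|B) × P(B)
= 7/15 × 23/25
= 161/375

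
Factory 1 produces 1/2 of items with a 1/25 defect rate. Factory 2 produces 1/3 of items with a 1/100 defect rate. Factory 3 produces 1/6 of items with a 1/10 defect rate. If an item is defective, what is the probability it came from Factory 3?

Using Bayes' theorem:
P(F1) = 1/2, P(D|F1) = 1/25
P(F2) = 1/3, P(D|F2) = 1/100
P(F3) = 1/6, P(D|F3) = 1/10
P(D) = P(D|F1)P(F1) + P(D|F2)P(F2) + P(D|F3)P(F3)
     = \frac{1}{25}
P(F3|D) = P(D|F3)P(F3) / P(D)
= \frac{5}{12}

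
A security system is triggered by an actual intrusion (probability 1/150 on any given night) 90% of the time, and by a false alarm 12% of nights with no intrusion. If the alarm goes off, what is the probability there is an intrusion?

Let D = the rare event, + = positive/flagged.
P(D) = 1/150
P(+|D) = 90/100 = 9/10
P(+|D') = 12/100 = 3/25
P(+) = P(+|D)P(D) + P(+|D')P(D')
     = \frac{9}{10} × \frac{1}{150} + \frac{3}{25} × \frac{149}{150}
     = \frac{313}{2500}
P(D|+) = P(+|D)P(D)/P(+) = \frac{15}{313}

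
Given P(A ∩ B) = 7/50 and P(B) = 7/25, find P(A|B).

P(A|B) = P(A ∩ B) / P(B)
= (7/50) / (7/25)
= 1/2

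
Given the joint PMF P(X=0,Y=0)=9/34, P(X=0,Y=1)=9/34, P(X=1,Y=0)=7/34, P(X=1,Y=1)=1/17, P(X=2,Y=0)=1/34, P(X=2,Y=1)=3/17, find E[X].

First find marginal of X:
P(X=0) = 9/17
P(X=1) = 9/34
P(X=2) = 7/34
E[X] = 0 × 9/17 + 1 × 9/34 + 2 × 7/34 = 23/34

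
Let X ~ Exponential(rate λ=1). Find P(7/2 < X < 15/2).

P(7/2 < X < 15/2) = ∫_{7/2}^{15/2} f(x) dx
where f(x) = e^{- x}
= - \frac{1 - e^{4}}{e^{\frac{15}{2}}}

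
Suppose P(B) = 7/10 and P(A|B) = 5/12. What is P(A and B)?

By definition, P(A|B) = P(A ∩ B) / P(B)
So P(A ∩ B) = P(A|B) × P(B)
= 5/12 × 7/10
= 7/24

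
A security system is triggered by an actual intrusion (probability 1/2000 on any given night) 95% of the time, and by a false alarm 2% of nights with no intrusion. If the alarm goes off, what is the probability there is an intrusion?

Let D = the rare event, + = positive/flagged.
P(D) = 1/2000
P(+|D) = 95/100 = 19/20
P(+|D') = 2/100 = 1/50
P(+) = P(+|D)P(D) + P(+|D')P(D')
     = \frac{19}{20} × \frac{1}{2000} + \frac{1}{50} × \frac{1999}{2000}
     = \frac{4093}{200000}
P(D|+) = P(+|D)P(D)/P(+) = \frac{95}{4093}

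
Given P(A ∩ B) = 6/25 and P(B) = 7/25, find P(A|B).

P(A|B) = P(A ∩ B) / P(B)
= (6/25) / (7/25)
= 6/7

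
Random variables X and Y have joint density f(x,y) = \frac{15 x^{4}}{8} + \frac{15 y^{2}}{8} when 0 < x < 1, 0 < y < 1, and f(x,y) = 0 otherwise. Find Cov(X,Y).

E[XY] = ∫∫ xy × f(x,y) dx dy = \frac{25}{64}
E[X] = \frac{5}{8}
E[Y] = \frac{21}{32}
Cov(X,Y) = E[XY] - E[X]E[Y] = - \frac{5}{256}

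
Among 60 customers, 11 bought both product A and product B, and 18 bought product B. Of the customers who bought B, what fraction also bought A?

P(A ∩ B) = 11/60
P(B) = 18/60 = 3/10
P(A|B) = P(A ∩ B) / P(B) = (11/60) / (3/10) = 11/18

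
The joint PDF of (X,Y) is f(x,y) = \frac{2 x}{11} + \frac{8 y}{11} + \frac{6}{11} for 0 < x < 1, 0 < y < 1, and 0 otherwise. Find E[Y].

E[Y] = ∫_0^1 ∫_0^1 y × f(x,y) dx dy
= \frac{37}{66}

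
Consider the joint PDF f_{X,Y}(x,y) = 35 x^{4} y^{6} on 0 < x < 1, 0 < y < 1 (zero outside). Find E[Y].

E[Y] = ∫_0^1 ∫_0^1 y × f(x,y) dx dy
= \frac{7}{8}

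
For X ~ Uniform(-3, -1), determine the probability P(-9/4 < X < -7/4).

P(-9/4 < X < -7/4) = ∫_{-9/4}^{-7/4} f(x) dx
where f(x) = \frac{1}{2}
= \frac{1}{4}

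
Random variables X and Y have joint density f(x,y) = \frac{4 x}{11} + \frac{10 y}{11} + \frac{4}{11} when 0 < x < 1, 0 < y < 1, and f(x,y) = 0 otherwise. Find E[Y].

E[Y] = ∫_0^1 ∫_0^1 y × f(x,y) dx dy
= \frac{19}{33}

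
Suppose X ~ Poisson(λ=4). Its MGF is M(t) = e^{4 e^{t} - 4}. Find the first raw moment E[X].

To find E[X], compute M^(1)(0):
M^(1)(t) = 4 e^{t} e^{4 e^{t} - 4}
M^(1)(0) = 4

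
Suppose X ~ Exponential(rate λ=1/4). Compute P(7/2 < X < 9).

P(7/2 < X < 9) = ∫_{7/2}^{9} f(x) dx
where f(x) = \frac{e^{- \frac{x}{4}}}{4}
= - \frac{1}{e^{\frac{9}{4}}} + e^{- \frac{7}{8}}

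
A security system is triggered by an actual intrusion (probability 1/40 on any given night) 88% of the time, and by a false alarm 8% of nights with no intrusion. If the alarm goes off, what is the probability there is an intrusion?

Let D = the rare event, + = positive/flagged.
P(D) = 1/40
P(+|D) = 88/100 = 22/25
P(+|D') = 8/100 = 2/25
P(+) = P(+|D)P(D) + P(+|D')P(D')
     = \frac{22}{25} × \frac{1}{40} + \frac{2}{25} × \frac{39}{40}
     = \frac{1}{10}
P(D|+) = P(+|D)P(D)/P(+) = \frac{11}{50}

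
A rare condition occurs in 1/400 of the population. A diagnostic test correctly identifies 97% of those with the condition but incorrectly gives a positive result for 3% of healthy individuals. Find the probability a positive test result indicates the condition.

Let D = the rare event, + = positive/flagged.
P(D) = 1/400
P(+|D) = 97/100
P(+|D') = 3/100
P(+) = P(+|D)P(D) + P(+|D')P(D')
     = \frac{97}{100} × \frac{1}{400} + \frac{3}{100} × \frac{399}{400}
     = \frac{647}{20000}
P(D|+) = P(+|D)P(D)/P(+) = \frac{97}{1294}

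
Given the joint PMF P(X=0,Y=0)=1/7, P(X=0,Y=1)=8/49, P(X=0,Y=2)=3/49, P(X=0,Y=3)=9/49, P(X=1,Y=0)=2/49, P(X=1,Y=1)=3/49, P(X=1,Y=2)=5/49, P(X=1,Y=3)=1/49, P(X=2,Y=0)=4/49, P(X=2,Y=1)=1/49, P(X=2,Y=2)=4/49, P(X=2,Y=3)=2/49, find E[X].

First find marginal of X:
P(X=0) = 27/49
P(X=1) = 11/49
P(X=2) = 11/49
E[X] = 0 × 27/49 + 1 × 11/49 + 2 × 11/49 = 33/49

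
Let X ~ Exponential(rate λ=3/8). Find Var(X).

For X ~ Exponential(rate λ=3/8):
Var(X) = \frac{64}{9}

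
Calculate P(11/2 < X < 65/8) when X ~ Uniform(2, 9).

P(11/2 < X < 65/8) = ∫_{11/2}^{65/8} f(x) dx
where f(x) = \frac{1}{7}
= \frac{3}{8}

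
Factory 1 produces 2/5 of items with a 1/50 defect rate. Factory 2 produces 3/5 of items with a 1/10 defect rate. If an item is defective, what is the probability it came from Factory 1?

Using Bayes' theorem:
P(F1) = 2/5, P(D|F1) = 1/50
P(F2) = 3/5, P(D|F2) = 1/10
P(D) = P(D|F1)P(F1) + P(D|F2)P(F2)
     = \frac{17}{250}
P(F1|D) = P(D|F1)P(F1) / P(D)
= \frac{2}{17}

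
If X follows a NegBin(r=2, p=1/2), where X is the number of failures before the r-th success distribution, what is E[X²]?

Using the identity E[X²] = Var(X) + (E[X])²:
E[X] = 2
Var(X) = 4
E[X²] = 4 + (2)²
= 8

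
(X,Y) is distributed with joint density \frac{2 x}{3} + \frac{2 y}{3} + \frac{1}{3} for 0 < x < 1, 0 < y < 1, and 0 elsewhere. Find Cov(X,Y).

E[XY] = ∫∫ xy × f(x,y) dx dy = \frac{11}{36}
E[X] = \frac{5}{9}
E[Y] = \frac{5}{9}
Cov(X,Y) = E[XY] - E[X]E[Y] = - \frac{1}{324}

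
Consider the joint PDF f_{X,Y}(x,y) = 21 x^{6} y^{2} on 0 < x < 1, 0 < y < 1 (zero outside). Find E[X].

E[X] = ∫_0^1 ∫_0^1 x × f(x,y) dy dx
= ∫_0^1 ∫_0^1 x × (21 x^{6} y^{2}) dy dx
= \frac{7}{8}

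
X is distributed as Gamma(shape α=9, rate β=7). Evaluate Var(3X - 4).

For X ~ Gamma(shape α=9, rate β=7):
Var(X) = \frac{9}{49}
Var(3X - 4) = (3)² × Var(X) = 9 × \frac{9}{49} = \frac{81}{49}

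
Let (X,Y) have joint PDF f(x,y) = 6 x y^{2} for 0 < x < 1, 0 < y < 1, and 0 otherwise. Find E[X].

E[X] = ∫_0^1 ∫_0^1 x × f(x,y) dy dx
= ∫_0^1 ∫_0^1 x × (6 x y^{2}) dy dx
= \frac{2}{3}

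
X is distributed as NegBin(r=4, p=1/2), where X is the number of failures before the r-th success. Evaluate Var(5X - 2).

For X ~ NegBin(r=4, p=1/2), where X is the number of failures before the r-th success:
Var(X) = 8
Var(5X - 2) = (5)² × Var(X) = 25 × 8 = 200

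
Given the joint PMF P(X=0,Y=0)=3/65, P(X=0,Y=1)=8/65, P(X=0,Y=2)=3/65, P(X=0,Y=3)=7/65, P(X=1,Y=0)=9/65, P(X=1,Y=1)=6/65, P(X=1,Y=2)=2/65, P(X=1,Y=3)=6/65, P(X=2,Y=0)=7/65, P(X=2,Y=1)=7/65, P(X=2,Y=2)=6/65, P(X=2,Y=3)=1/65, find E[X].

First find marginal of X:
P(X=0) = 21/65
P(X=1) = 23/65
P(X=2) = 21/65
E[X] = 0 × 21/65 + 1 × 23/65 + 2 × 21/65 = 1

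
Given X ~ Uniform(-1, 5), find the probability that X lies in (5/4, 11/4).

P(5/4 < X < 11/4) = ∫_{5/4}^{11/4} f(x) dx
where f(x) = \frac{1}{6}
= \frac{1}{4}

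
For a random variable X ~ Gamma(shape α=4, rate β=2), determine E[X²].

Using the identity E[X²] = Var(X) + (E[X])²:
E[X] = 2
Var(X) = 1
E[X²] = 1 + (2)²
= 5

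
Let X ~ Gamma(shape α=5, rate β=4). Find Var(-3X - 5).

For X ~ Gamma(shape α=5, rate β=4):
Var(X) = \frac{5}{16}
Var(-3X - 5) = (-3)² × Var(X) = 9 × \frac{5}{16} = \frac{45}{16}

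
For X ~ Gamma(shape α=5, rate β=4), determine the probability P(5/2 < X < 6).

P(5/2 < X < 6) = ∫_{5/2}^{6} f(x) dx
where f(x) = \frac{128 x^{4} e^{- 4 x}}{3}
= \frac{-49323 + 1933 e^{14}}{3 e^{24}}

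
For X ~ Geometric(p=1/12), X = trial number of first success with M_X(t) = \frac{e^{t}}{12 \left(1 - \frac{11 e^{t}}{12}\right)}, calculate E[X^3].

To find E[X^3], compute M^(3)(0):
M^(1)(t) = \frac{e^{t}}{12 \left(1 - \frac{11 e^{t}}{12}\right)} + \frac{11 e^{2 t}}{144 \left(1 - \frac{11 e^{t}}{12}\right)^{2}}
M^(2)(t) = \frac{e^{t}}{12 \left(1 - \frac{11 e^{t}}{12}\right)} + \frac{11 e^{2 t}}{48 \left(1 - \frac{11 e^{t}}{12}\right)^{2}} + \frac{121 e^{3 t}}{864 \left(1 - \frac{11 e^{t}}{12}\right)^{3}}
M^(3)(t) = \frac{e^{t}}{12 \left(1 - \frac{11 e^{t}}{12}\right)} + \frac{77 e^{2 t}}{144 \left(1 - \frac{11 e^{t}}{12}\right)^{2}} + \frac{121 e^{3 t}}{144 \left(1 - \frac{11 e^{t}}{12}\right)^{3}} + \frac{1331 e^{4 t}}{3456 \left(1 - \frac{11 e^{t}}{12}\right)^{4}}
M^(3)(0) = 9516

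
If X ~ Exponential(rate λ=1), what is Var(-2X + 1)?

For X ~ Exponential(rate λ=1):
Var(X) = 1
Var(-2X + 1) = (-2)² × Var(X) = 4 × 1 = 4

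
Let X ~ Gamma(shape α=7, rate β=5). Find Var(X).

For X ~ Gamma(shape α=7, rate β=5):
Var(X) = \frac{7}{25}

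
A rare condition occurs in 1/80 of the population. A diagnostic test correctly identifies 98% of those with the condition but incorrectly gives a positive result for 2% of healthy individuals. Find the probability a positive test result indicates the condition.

Let D = the rare event, + = positive/flagged.
P(D) = 1/80
P(+|D) = 98/100 = 49/50
P(+|D') = 2/100 = 1/50
P(+) = P(+|D)P(D) + P(+|D')P(D')
     = \frac{49}{50} × \frac{1}{80} + \frac{1}{50} × \frac{79}{80}
     = \frac{4}{125}
P(D|+) = P(+|D)P(D)/P(+) = \frac{49}{128}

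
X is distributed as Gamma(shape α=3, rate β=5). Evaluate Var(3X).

For X ~ Gamma(shape α=3, rate β=5):
Var(X) = \frac{3}{25}
Var(3X) = (3)² × Var(X) = 9 × \frac{3}{25} = \frac{27}{25}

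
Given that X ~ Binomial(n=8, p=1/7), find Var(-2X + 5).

For X ~ Binomial(n=8, p=1/7):
Var(X) = \frac{48}{49}
Var(-2X + 5) = (-2)² × Var(X) = 4 × \frac{48}{49} = \frac{192}{49}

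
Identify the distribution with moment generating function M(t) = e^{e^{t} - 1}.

The MGF M(t) = e^{e^{t} - 1} is the standard form for the Poisson distribution.
Comparing with the known MGF formula identifies: Poisson(λ=1)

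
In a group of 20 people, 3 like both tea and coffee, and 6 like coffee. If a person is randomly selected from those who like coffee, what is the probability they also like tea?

P(A ∩ B) = 3/20
P(B) = 6/20 = 3/10
P(A|B) = P(A ∩ B) / P(B) = (3/20) / (3/10) = 1/2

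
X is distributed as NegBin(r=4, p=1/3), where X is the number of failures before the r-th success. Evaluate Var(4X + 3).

For X ~ NegBin(r=4, p=1/3), where X is the number of failures before the r-th success:
Var(X) = 24
Var(4X + 3) = (4)² × Var(X) = 16 × 24 = 384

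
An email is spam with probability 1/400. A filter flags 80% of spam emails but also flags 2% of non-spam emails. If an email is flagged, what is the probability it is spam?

Let D = the rare event, + = positive/flagged.
P(D) = 1/400
P(+|D) = 80/100 = 4/5
P(+|D') = 2/100 = 1/50
P(+) = P(+|D)P(D) + P(+|D')P(D')
     = \frac{4}{5} × \frac{1}{400} + \frac{1}{50} × \frac{399}{400}
     = \frac{439}{20000}
P(D|+) = P(+|D)P(D)/P(+) = \frac{40}{439}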